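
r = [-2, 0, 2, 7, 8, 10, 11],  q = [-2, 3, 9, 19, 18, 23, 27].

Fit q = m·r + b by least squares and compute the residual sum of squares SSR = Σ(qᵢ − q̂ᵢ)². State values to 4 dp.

SSR = 10.5647

Normal-equation sums: Σr·r = 342, Σr = 36, Σ1 = 7.
Right-hand side: Σr·q = 826, Σq = 97.
MᵀM·[m, b]ᵀ = Mᵀq becomes [[342, 36]; [36, 7]]·[m, b]ᵀ = [826, 97]ᵀ.
Determinant 342·7 − 36² = 1098.
m = (826·7 − 36·97)/1098 = 1145/549; b = (342·97 − 36·826)/1098 = 191/61.
Residuals: -527/549, -8/61, 932/549, 697/549, -997/549, -542/549, 509/549; SSR = 5800/549.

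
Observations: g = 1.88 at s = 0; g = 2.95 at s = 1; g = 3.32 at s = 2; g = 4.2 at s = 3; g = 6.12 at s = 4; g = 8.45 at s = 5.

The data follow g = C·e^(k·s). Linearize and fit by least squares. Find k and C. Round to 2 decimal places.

With ln gᵢ as the transformed response and sᵢ as the regressor:
Sums: Σs = 15.0000, Σ(s)² = 55.0000, Σln g = 8.2939, Σs·ln g = 25.7041.
Normal system: [[55.0000, 15.0000]; [15.0000, 6]]·[k, ln C]ᵀ = [25.7041, 8.2939]ᵀ.
Solving (det = 105.0000): k = 0.28397, ln C = 0.67239, so C = exp(0.67239) = 1.95891.

k = 0.28, C = 1.96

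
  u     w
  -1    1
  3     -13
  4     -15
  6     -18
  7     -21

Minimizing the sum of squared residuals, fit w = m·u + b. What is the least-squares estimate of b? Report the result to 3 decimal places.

Entries of AᵀA: Σu·u = 111, Σu = 19, Σ1 = 5.
And Σu·w = -355, Σw = -66.
AᵀA·[m, b]ᵀ = Aᵀw becomes [[111, 19]; [19, 5]]·[m, b]ᵀ = [-355, -66]ᵀ.
Determinant 111·5 − 19² = 194.
m = ((-355)·5 − 19·(-66))/194 = -521/194; b = (111·(-66) − 19·(-355))/194 = -581/194.

b = -2.995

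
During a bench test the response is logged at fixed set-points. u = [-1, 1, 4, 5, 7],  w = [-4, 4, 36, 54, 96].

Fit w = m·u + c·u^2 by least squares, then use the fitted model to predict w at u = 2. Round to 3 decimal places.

ŵ = 12.714

Normal-equation sums: Σu·u = 92, Σu·u^2 = 532, Σu^2·u^2 = 3284.
Right-hand side: Σu·w = 1094, Σu^2·w = 6630.
AᵀA·[m, c]ᵀ = Aᵀw becomes [[92, 532]; [532, 3284]]·[m, c]ᵀ = [1094, 6630]ᵀ.
Determinant 92·3284 − 532² = 19104.
m = (1094·3284 − 532·6630)/19104 = 2048/597; c = (92·6630 − 532·1094)/19104 = 1747/1194.
At u = 2: ŵ = (2048/597)·(2) + (1747/1194)·(4) = 2530/199.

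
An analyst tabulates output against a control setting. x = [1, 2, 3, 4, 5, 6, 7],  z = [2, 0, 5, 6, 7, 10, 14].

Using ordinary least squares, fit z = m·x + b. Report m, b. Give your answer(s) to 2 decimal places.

m = 2.07, b = -2.00

Sums needed: Σx·x = 140, Σx = 28, Σ1 = 7.
For Aᵀz: Σx·z = 234, Σz = 44.
Normal equations: [[140, 28]; [28, 7]]·[m, b]ᵀ = [234, 44]ᵀ.
Eliminating b: 7·(row 1) − 28·(row 2) gives 196·m = 7·234 − 28·44 = 406, so m = 29/14.
Then b = (44 − 28·(29/14))/7 = -2.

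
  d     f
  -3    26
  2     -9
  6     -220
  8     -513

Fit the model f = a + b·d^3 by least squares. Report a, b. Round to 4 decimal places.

Setting ∂/∂a … = 0 gives: 4·a + 709·b = -716;  709·a + 309593·b = -310950.
det = 4·309593 − 709² = 735691.
a = ((-716)·309593 − 709·(-310950))/735691 = -1205038/735691; b = (4·(-310950) − 709·(-716))/735691 = -736156/735691.

a = -1.6380, b = -1.0006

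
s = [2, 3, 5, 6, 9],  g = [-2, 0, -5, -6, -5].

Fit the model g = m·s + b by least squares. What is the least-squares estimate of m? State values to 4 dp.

Setting ∂/∂m … = 0 gives: 155·m + 25·b = -110;  25·m + 5·b = -18.
(Σs·s = 155, Σs = 25, Σ1 = 5, Σs·g = -110, Σg = -18.)
Eliminating b: 5·(row 1) − 25·(row 2) gives 150·m = 5·(-110) − 25·(-18) = -100, so m = -2/3.
Then b = ((-18) − 25·(-2/3))/5 = -4/15.

m = -0.6667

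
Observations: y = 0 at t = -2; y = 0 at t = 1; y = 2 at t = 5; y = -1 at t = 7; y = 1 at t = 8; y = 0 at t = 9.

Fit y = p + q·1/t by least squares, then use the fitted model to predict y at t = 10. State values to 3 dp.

Sums needed: Σ1 = 6, Σ1/t = 2719/2520, Σ1/t·1/t = 8499241/6350400.
Right-hand side: Σy = 2, Σ1/t·y = 107/280.
Normal equations: [[6, 2719/2520]; [2719/2520, 8499241/6350400]]·[p, q]ᵀ = [2, 107/280]ᵀ.
Eliminating q: (8499241/6350400)·(row 1) − (2719/2520)·(row 2) gives (8720497/1270080)·p = (8499241/6350400)·2 − (2719/2520)·(107/280) = 2876017/1270080, so p = 2876017/8720497.
Then q = ((107/280) − (2719/2520)·(2876017/8720497))/(8499241/6350400) = 171360/8720497.
At t = 10: ŷ = (2876017/8720497)·(1) + (171360/8720497)·(1/10) = 2893153/8720497.

ŷ = 0.332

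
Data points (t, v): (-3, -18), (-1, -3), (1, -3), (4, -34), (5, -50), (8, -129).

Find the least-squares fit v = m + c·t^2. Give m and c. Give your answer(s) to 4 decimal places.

m = -0.8242, c = -2.0005

Sums needed: Σ1 = 6, Σt^2 = 116, Σt^2·t^2 = 5060.
And Σv = -237, Σt^2·v = -10218.
XᵀX·[m, c]ᵀ = Xᵀv becomes [[6, 116]; [116, 5060]]·[m, c]ᵀ = [-237, -10218]ᵀ.
Δ = 6·5060 − 116² = 16904.
m = ((-237)·5060 − 116·(-10218))/16904 = -3483/4226; c = (6·(-10218) − 116·(-237))/16904 = -4227/2113.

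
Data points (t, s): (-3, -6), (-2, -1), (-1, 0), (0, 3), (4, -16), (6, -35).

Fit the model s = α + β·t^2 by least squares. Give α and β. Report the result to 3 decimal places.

α = 2.369, β = -1.049

Normal-equation sums: Σ1 = 6, Σt^2 = 66, Σt^2·t^2 = 1650.
Right-hand side: Σs = -55, Σt^2·s = -1574.
det = 6·1650 − 66² = 5544.
α = ((-55)·1650 − 66·(-1574))/5544 = 199/84; β = (6·(-1574) − 66·(-55))/5544 = -323/308.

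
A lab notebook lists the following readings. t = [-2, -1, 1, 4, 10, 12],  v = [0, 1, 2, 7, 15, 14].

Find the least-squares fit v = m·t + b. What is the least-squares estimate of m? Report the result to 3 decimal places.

m = 1.124

Compute the Gram sums: Σt·t = 266, Σt = 24, Σ1 = 6.
Moment sums: Σt·v = 347, Σv = 39.
Normal equations: [[266, 24]; [24, 6]]·[m, b]ᵀ = [347, 39]ᵀ.
det = 266·6 − 24² = 1020.
m = (347·6 − 24·39)/1020 = 191/170; b = (266·39 − 24·347)/1020 = 341/170.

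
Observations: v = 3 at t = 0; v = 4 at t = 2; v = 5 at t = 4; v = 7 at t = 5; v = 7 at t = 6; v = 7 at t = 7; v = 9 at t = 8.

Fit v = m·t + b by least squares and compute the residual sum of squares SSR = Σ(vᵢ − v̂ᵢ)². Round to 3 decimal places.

SSR = 1.772

The normal system MᵀM·[m, b]ᵀ = Mᵀv is [[194, 32]; [32, 7]]·[m, b]ᵀ = [226, 42]ᵀ.
Eliminating b: 7·(row 1) − 32·(row 2) gives 334·m = 7·226 − 32·42 = 238, so m = 119/167.
Then b = (42 − 32·(119/167))/7 = 458/167.
Residuals: 43/167, -28/167, -99/167, 116/167, -3/167, -122/167, 93/167; SSR = 296/167.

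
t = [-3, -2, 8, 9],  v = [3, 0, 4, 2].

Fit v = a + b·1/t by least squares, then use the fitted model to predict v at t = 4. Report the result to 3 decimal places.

The normal equations are: 4·a + (-43/72)·b = 9;  (-43/72)·a + (2017/5184)·b = -5/18.
(Σ1 = 4, Σ1/t = -43/72, Σ1/t·1/t = 2017/5184, Σv = 9, Σ1/t·v = -5/18.)
Δ = 4·(2017/5184) − (-43/72)² = 691/576.
a = (9·(2017/5184) − (-43/72)·(-5/18))/(691/576) = 17293/6219; b = (4·(-5/18) − (-43/72)·9)/(691/576) = 2456/691.
At t = 4: v̂ = (17293/6219)·(1) + (2456/691)·(1/4) = 22819/6219.

v̂ = 3.669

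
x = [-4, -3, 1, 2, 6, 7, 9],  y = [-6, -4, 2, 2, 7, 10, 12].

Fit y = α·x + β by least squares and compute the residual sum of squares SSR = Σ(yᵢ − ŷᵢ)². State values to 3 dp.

The normal system AᵀA·[α, β]ᵀ = Aᵀy is [[196, 18]; [18, 7]]·[α, β]ᵀ = [262, 23]ᵀ.
det = 196·7 − 18² = 1048.
α = (262·7 − 18·23)/1048 = 355/262; β = (196·23 − 18·262)/1048 = -26/131.
Residuals: -50/131, 69/262, 221/262, -67/131, -122/131, 187/262, 1/262; SSR = 336/131.

SSR = 2.565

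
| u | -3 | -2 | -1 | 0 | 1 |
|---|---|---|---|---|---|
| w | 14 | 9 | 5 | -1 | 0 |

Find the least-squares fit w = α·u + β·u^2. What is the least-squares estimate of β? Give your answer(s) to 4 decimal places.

The normal equations are: 15·α + (-35)·β = -65;  (-35)·α + 99·β = 167.
(Σu·u = 15, Σu·u^2 = -35, Σu^2·u^2 = 99, Σu·w = -65, Σu^2·w = 167.)
det = 15·99 − (-35)² = 260.
α = ((-65)·99 − (-35)·167)/260 = -59/26; β = (15·167 − (-35)·(-65))/260 = 23/26.

β = 0.8846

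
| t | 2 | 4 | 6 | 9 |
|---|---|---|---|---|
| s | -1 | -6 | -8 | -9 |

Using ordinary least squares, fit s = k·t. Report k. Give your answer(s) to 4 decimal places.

Compute the Gram sums: Σt·t = 137.
Moment sums: Σt·s = -155.
XᵀX·[k]ᵀ = Xᵀs becomes [[137]]·[k]ᵀ = [-155]ᵀ.
Hence k = -155 / 137 ≈ -1.13139.

k = -1.1314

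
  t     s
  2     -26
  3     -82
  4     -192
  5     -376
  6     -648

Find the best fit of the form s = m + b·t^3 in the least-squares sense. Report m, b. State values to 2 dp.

m = -1.37, b = -2.99

Forming AᵀA = [[5, 440]; [440, 67170]] and Aᵀs = [-1324, -201678]ᵀ gives AᵀA·[m, b]ᵀ = Aᵀs.
Δ = 5·67170 − 440² = 142250.
m = ((-1324)·67170 − 440·(-201678))/142250 = -19476/14225; b = (5·(-201678) − 440·(-1324))/142250 = -42583/14225.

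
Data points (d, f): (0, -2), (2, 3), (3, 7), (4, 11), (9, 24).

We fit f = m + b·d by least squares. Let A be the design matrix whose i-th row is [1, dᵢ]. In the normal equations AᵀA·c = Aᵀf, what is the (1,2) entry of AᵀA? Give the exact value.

Row 1 ↔ basis 1, column 2 ↔ basis d, so (AᵀA)_{1,2} = Σᵢ d = (1)·(0) + (1)·(2) + (1)·(3) + (1)·(4) + (1)·(9) = 18.

18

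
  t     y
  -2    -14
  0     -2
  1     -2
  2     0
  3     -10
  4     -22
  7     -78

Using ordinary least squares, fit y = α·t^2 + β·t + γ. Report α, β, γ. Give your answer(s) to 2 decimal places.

α = -1.98, β = 2.88, γ = -0.93

From the data, Σt^2·t^2 = 2771, Σt^2·t = 435, Σt^2 = 83, Σt·t = 83, Σt = 15, Σ1 = 7.
And Σt^2·y = -4322, Σt·y = -638, Σy = -128.
Inverting the 3×3 Gram matrix, [α, β, γ]ᵀ = [-42955/21658, 62297/21658, -111/119]ᵀ.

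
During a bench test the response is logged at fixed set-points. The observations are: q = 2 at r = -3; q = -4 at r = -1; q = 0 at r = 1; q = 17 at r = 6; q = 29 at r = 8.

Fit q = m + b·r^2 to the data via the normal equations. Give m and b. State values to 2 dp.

MᵀM·[m, b]ᵀ = Mᵀq reads: 5·m + 111·b = 44;  111·m + 5475·b = 2482.
(Σ1 = 5, Σr^2 = 111, Σr^2·r^2 = 5475, Σq = 44, Σr^2·q = 2482.)
det = 5·5475 − 111² = 15054.
m = (44·5475 − 111·2482)/15054 = -5767/2509; b = (5·2482 − 111·44)/15054 = 3763/7527.

m = -2.30, b = 0.50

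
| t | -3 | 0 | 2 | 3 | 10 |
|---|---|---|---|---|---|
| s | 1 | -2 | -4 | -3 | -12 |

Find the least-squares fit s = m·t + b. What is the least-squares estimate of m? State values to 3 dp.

From the data, Σt·t = 122, Σt = 12, Σ1 = 5.
And Σt·s = -140, Σs = -20.
So AᵀA·[m, b]ᵀ = Aᵀs: [[122, 12]; [12, 5]]·[m, b]ᵀ = [-140, -20]ᵀ.
Δ = 122·5 − 12² = 466.
m = ((-140)·5 − 12·(-20))/466 = -230/233; b = (122·(-20) − 12·(-140))/466 = -380/233.

m = -0.987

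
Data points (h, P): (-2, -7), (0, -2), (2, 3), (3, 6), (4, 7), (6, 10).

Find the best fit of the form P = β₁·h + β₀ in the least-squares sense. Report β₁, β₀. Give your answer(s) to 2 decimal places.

With design matrix X, XᵀX = [[69, 13]; [13, 6]] and XᵀP = [126, 17]ᵀ.
Determinant 69·6 − 13² = 245.
β₁ = (126·6 − 13·17)/245 = 107/49; β₀ = (69·17 − 13·126)/245 = -93/49.

β₁ = 2.18, β₀ = -1.90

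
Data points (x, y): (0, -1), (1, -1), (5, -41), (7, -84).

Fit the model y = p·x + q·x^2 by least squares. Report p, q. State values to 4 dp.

With design matrix A, AᵀA = [[75, 469]; [469, 3027]] and Aᵀy = [-794, -5142]ᵀ.
Determinant 75·3027 − 469² = 7064.
p = ((-794)·3027 − 469·(-5142))/7064 = 1020/883; q = (75·(-5142) − 469·(-794))/7064 = -1658/883.

p = 1.1552, q = -1.8777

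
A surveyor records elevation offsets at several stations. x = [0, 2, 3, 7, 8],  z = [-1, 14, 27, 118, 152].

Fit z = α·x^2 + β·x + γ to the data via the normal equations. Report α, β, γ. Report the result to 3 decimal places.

Compute the Gram sums: Σx^2·x^2 = 6594, Σx^2·x = 890, Σx^2 = 126, Σx·x = 126, Σx = 20, Σ1 = 5.
Moment sums: Σx^2·z = 15809, Σx·z = 2151, Σz = 310.
MᵀM·[α, β, γ]ᵀ = Mᵀz becomes [[6594, 890, 126]; [890, 126, 20]; [126, 20, 5]]·[α, β, γ]ᵀ = [15809, 2151, 310]ᵀ.
Row-reducing yields α = 10135/5168, β = 17303/5168, γ = -2099/2584.

α = 1.961, β = 3.348, γ = -0.812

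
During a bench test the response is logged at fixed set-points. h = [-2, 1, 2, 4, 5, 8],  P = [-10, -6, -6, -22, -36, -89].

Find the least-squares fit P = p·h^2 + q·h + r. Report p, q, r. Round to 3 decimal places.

The normal system XᵀX·[p, q, r]ᵀ = XᵀP is [[5010, 702, 114]; [702, 114, 18]; [114, 18, 6]]·[p, q, r]ᵀ = [-7018, -978, -169]ᵀ.
Solving the 3×3 system (Gaussian elimination) gives p = -109/76, q = 287/380, r = -907/285.

p = -1.434, q = 0.755, r = -3.182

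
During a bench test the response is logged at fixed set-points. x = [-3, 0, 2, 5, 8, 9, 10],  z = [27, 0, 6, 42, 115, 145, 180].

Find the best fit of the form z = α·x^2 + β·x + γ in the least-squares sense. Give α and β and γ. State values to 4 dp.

α = 1.9964, β = -2.0462, γ = 1.9232

Forming AᵀA = [[21379, 2347, 283]; [2347, 283, 31]; [283, 31, 7]] and Aᵀz = [38422, 4166, 515]ᵀ gives AᵀA·[α, β, γ]ᵀ = Aᵀz.
Row-reducing yields α = 293297/146916, β = -27329/13356, γ = 141277/73458.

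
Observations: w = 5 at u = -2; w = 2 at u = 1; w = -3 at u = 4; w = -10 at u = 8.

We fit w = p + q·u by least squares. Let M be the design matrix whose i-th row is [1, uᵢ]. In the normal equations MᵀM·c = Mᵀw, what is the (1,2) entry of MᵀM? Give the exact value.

11

Row 1 ↔ basis 1, column 2 ↔ basis u, so (MᵀM)_{1,2} = Σᵢ u = (1)·(-2) + (1)·(1) + (1)·(4) + (1)·(8) = 11.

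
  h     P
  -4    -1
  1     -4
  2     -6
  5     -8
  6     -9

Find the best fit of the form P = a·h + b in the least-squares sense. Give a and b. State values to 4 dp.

a = -0.8065, b = -3.9871

Sums needed: Σh·h = 82, Σh = 10, Σ1 = 5.
Right-hand side: Σh·P = -106, ΣP = -28.
So XᵀX·[a, b]ᵀ = XᵀP: [[82, 10]; [10, 5]]·[a, b]ᵀ = [-106, -28]ᵀ.
Eliminating b: 5·(row 1) − 10·(row 2) gives 310·a = 5·(-106) − 10·(-28) = -250, so a = -25/31.
Then b = ((-28) − 10·(-25/31))/5 = -618/155.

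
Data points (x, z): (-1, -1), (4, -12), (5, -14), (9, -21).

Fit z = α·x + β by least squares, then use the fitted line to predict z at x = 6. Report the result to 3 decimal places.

ẑ = -15.517

Sums needed: Σx·x = 123, Σx = 17, Σ1 = 4.
And Σx·z = -306, Σz = -48.
Normal equations: [[123, 17]; [17, 4]]·[α, β]ᵀ = [-306, -48]ᵀ.
Determinant 123·4 − 17² = 203.
α = ((-306)·4 − 17·(-48))/203 = -408/203; β = (123·(-48) − 17·(-306))/203 = -702/203.
At x = 6: ẑ = (-408/203)·(6) + (-702/203)·(1) = -450/29.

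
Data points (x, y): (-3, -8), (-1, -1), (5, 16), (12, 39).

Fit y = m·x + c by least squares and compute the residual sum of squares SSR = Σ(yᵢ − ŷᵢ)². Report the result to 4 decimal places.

From the data, Σx·x = 179, Σx = 13, Σ1 = 4.
Right-hand side: Σx·y = 573, Σy = 46.
MᵀM·[m, c]ᵀ = Mᵀy becomes [[179, 13]; [13, 4]]·[m, c]ᵀ = [573, 46]ᵀ.
Δ = 179·4 − 13² = 547.
m = (573·4 − 13·46)/547 = 1694/547; c = (179·46 − 13·573)/547 = 785/547.
Residuals: -79/547, 362/547, -503/547, 220/547; SSR = 802/547.

SSR = 1.4662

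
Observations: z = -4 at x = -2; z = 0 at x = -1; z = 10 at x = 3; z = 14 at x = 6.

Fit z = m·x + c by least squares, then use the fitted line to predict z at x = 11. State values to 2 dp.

ẑ = 26.32

The normal equations are: 50·m + 6·c = 122;  6·m + 4·c = 20.
(Σx·x = 50, Σx = 6, Σ1 = 4, Σx·z = 122, Σz = 20.)
Eliminating c: 4·(row 1) − 6·(row 2) gives 164·m = 4·122 − 6·20 = 368, so m = 92/41.
Then c = (20 − 6·(92/41))/4 = 67/41.
At x = 11: ẑ = (92/41)·(11) + (67/41)·(1) = 1079/41.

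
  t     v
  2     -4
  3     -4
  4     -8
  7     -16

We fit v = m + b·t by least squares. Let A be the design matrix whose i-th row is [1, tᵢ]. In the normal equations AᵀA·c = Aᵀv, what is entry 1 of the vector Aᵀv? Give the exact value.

Entry 1 ↔ basis 1, so (Aᵀv)_{1} = Σᵢ vᵢ = (1)·(-4) + (1)·(-4) + (1)·(-8) + (1)·(-16) = -32.

-32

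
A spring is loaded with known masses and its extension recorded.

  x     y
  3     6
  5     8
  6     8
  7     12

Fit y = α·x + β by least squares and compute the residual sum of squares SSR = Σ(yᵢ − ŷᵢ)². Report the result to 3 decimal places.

Compute the Gram sums: Σx·x = 119, Σx = 21, Σ1 = 4.
Moment sums: Σx·y = 190, Σy = 34.
Determinant 119·4 − 21² = 35.
α = (190·4 − 21·34)/35 = 46/35; β = (119·34 − 21·190)/35 = 8/5.
Residuals: 16/35, -6/35, -52/35, 6/5; SSR = 136/35.

SSR = 3.886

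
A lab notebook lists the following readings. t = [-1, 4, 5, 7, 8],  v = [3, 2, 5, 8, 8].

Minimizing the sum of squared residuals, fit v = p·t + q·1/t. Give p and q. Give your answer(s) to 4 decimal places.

p = 1.1062, q = -4.2936

The normal system MᵀM·[p, q]ᵀ = Mᵀv is [[155, 5]; [5, 89261/78400]]·[p, q]ᵀ = [150, 9/14]ᵀ.
Eliminating q: (89261/78400)·(row 1) − 5·(row 2) gives (2375091/15680)·p = (89261/78400)·150 − 5·(9/14) = 262743/1568, so p = 875810/791697.
Then q = ((9/14) − 5·(875810/791697))/(89261/78400) = -3399200/791697.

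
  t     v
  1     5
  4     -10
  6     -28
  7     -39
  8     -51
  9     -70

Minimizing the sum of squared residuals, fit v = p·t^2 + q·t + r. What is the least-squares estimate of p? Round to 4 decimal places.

p = -0.9031

AᵀA·[p, q, r]ᵀ = Aᵀv reads: 14611·p + 1865·q + 247·r = -12008;  1865·p + 247·q + 35·r = -1514;  247·p + 35·q + 6·r = -193.
Inverting the 3×3 Gram matrix, [p, q, r]ᵀ = [-7033/7788, -931/7788, 7407/1298]ᵀ.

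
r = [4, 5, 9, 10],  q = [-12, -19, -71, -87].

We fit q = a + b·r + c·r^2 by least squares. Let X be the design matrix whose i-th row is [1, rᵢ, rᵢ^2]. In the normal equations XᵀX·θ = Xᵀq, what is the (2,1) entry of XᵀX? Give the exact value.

Row 2 ↔ basis r, column 1 ↔ basis 1, so (XᵀX)_{2,1} = Σᵢ r = (4)·(1) + (5)·(1) + (9)·(1) + (10)·(1) = 28.

28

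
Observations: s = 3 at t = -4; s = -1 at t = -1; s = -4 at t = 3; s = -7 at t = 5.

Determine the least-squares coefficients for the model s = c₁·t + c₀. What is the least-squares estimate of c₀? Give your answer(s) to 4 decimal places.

Forming XᵀX = [[51, 3]; [3, 4]] and Xᵀs = [-58, -9]ᵀ gives XᵀX·[c₁, c₀]ᵀ = Xᵀs.
det = 51·4 − 3² = 195.
c₁ = ((-58)·4 − 3·(-9))/195 = -41/39; c₀ = (51·(-9) − 3·(-58))/195 = -19/13.

c₀ = -1.4615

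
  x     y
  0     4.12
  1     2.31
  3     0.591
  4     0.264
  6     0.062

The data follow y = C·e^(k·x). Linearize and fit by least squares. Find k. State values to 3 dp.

k = -0.705

Linearized form: ln y = k·x + ln C. From the 5 transformed points,
Σx = 14.0000, Σ(x)² = 62.0000, Σln y = -2.3853, Σx·ln y = -22.7515.
Equations: 62.0000·k + 14.0000·ln C = -22.7515;  14.0000·k + 5·ln C = -2.3853.
Solving (det = 114.0000): k = -0.70495, ln C = 1.49680.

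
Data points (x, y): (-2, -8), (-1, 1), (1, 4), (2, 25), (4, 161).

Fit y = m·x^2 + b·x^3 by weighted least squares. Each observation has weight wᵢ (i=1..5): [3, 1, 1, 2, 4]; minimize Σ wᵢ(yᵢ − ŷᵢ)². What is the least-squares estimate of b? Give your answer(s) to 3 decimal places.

Sums needed: Σwᵢ·x^2·x^2 = 1106, Σwᵢ·x^2·x^3 = 4064, Σwᵢ·x^3·x^3 = 16706.
And Σwᵢ·x^2·y = 10413, Σwᵢ·x^3·y = 41811.
Determinant 1106·16706 − 4064² = 1960740.
m = (10413·16706 − 4064·41811)/1960740 = 673279/326790; b = (1106·41811 − 4064·10413)/1960740 = 654089/326790.

b = 2.002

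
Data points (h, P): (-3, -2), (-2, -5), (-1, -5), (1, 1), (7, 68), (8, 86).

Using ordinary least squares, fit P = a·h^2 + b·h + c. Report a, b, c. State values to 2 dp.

a = 1.04, b = 2.87, c = -3.04

From the data, Σh^2·h^2 = 6596, Σh^2·h = 820, Σh^2 = 128, Σh·h = 128, Σh = 10, Σ1 = 6.
And Σh^2·P = 8794, Σh·P = 1186, ΣP = 143.
Row-reducing yields a = 24190/23361, b = 10313/3594, c = -23669/7787.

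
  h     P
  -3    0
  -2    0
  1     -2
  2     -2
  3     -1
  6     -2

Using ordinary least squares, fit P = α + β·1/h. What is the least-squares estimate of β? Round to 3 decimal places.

β = -1.514

Normal-equation sums: Σ1 = 6, Σ1/h = 7/6, Σ1/h·1/h = 7/4.
Moment sums: ΣP = -7, Σ1/h·P = -11/3.
So MᵀM·[α, β]ᵀ = MᵀP: [[6, 7/6]; [7/6, 7/4]]·[α, β]ᵀ = [-7, -11/3]ᵀ.
Eliminating β: (7/4)·(row 1) − (7/6)·(row 2) gives (329/36)·α = (7/4)·(-7) − (7/6)·(-11/3) = -287/36, so α = -41/47.
Then β = ((-11/3) − (7/6)·(-41/47))/(7/4) = -498/329.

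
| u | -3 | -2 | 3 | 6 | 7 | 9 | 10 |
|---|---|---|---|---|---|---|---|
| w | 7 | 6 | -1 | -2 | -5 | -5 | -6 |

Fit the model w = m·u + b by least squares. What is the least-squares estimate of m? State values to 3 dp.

m = -1.018

Sums needed: Σu·u = 288, Σu = 30, Σ1 = 7.
And Σu·w = -188, Σw = -6.
Normal equations: [[288, 30]; [30, 7]]·[m, b]ᵀ = [-188, -6]ᵀ.
Eliminating b: 7·(row 1) − 30·(row 2) gives 1116·m = 7·(-188) − 30·(-6) = -1136, so m = -284/279.
Then b = ((-6) − 30·(-284/279))/7 = 326/93.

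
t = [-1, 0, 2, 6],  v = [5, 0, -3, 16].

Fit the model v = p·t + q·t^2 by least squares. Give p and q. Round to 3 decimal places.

p = -3.724, q = 1.066

With design matrix A, AᵀA = [[41, 223]; [223, 1313]] and Aᵀv = [85, 569]ᵀ.
Δ = 41·1313 − 223² = 4104.
p = (85·1313 − 223·569)/4104 = -283/76; q = (41·569 − 223·85)/4104 = 81/76.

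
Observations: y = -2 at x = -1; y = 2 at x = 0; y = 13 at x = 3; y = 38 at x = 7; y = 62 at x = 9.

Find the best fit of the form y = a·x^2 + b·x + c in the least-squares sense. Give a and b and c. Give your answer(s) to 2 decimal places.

With design matrix A, AᵀA = [[9044, 1098, 140]; [1098, 140, 18]; [140, 18, 5]] and Aᵀy = [6999, 865, 113]ᵀ.
Inverting the 3×3 Gram matrix, [a, b, c]ᵀ = [40553/81222, 58189/27074, 35846/40611]ᵀ.

a = 0.50, b = 2.15, c = 0.88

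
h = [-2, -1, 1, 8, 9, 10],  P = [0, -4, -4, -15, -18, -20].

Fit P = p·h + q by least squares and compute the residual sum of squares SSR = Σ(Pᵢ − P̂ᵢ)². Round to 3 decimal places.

SSR = 7.317

Entries of MᵀM: Σh·h = 251, Σh = 25, Σ1 = 6.
And Σh·P = -482, ΣP = -61.
Eliminating q: 6·(row 1) − 25·(row 2) gives 881·p = 6·(-482) − 25·(-61) = -1367, so p = -1367/881.
Then q = ((-61) − 25·(-1367/881))/6 = -3261/881.
Residuals: 527/881, -1630/881, 1104/881, 982/881, -294/881, -689/881; SSR = 6446/881.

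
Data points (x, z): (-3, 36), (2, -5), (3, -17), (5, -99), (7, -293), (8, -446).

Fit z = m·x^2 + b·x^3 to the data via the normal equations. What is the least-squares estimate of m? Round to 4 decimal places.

Forming MᵀM = [[7300, 52732]; [52732, 396940]] and Mᵀz = [-45225, -342697]ᵀ gives MᵀM·[m, b]ᵀ = Mᵀz.
Determinant 7300·396940 − 52732² = 116998176.
m = ((-45225)·396940 − 52732·(-342697))/116998176 = 7467919/7312386; b = (7300·(-342697) − 52732·(-45225))/116998176 = -14610425/14624772.

m = 1.0213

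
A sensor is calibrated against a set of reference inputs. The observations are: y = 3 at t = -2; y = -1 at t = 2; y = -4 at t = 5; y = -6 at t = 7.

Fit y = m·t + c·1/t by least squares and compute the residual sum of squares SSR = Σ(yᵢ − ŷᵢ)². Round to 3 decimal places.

Normal-equation sums: Σt·t = 82, Σt·1/t = 4, Σ1/t·1/t = 1373/2450.
Right-hand side: Σt·y = -70, Σ1/t·y = -128/35.
MᵀM·[m, c]ᵀ = Mᵀy becomes [[82, 4]; [4, 1373/2450]]·[m, c]ᵀ = [-70, -128/35]ᵀ.
Δ = 82·(1373/2450) − 4² = 36693/1225.
m = ((-70)·(1373/2450) − 4·(-128/35))/(36693/1225) = -10045/12231; c = (82·(-128/35) − 4·(-70))/(36693/1225) = -8120/12231.
Residuals: 4181/4077, 3973/4077, 325/1359, -637/4077; SSR = 8492/4077.

SSR = 2.083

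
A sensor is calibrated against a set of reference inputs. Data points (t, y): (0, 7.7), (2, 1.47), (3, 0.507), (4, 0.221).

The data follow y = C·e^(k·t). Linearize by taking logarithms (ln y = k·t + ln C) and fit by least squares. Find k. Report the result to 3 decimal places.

Linearized form: ln y = k·t + ln C. From the 4 transformed points,
Σt = 9.0000, Σ(t)² = 29.0000, Σln y = 0.2376, Σt·ln y = -7.3056.
Equations: 29.0000·k + 9.0000·ln C = -7.3056;  9.0000·k + 4·ln C = 0.2376.
Slope k = (n·Σt·ln y − Σt·Σln y)/(n·Σ(t)² − (Σt)²) = (4·-7.3056 − 9.0000·0.2376)/35.0000 = -0.89603; ln C = (Σln y − k·Σt)/n = 2.07548.

k = -0.896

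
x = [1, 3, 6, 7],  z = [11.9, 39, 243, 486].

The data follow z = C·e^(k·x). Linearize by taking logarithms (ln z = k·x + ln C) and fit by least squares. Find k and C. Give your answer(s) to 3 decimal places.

k = 0.615, C = 6.297

Taking logs, ln z = k·x + ln C, so regress ln z on x.
Σx = 17.0000, Σ(x)² = 95.0000, Σln z = 17.8194, Σx·ln z = 89.7291.
Equations: 95.0000·k + 17.0000·ln C = 89.7291;  17.0000·k + 4·ln C = 17.8194.
Δ = 95.0000·4 − (17.0000)² = 91.0000; k = (89.7291·4 − 17.0000·17.8194)/91.0000 = 0.61524, ln C = (95.0000·17.8194 − 17.0000·89.7291)/91.0000 = 1.84007, so C = exp(1.84007) = 6.29697.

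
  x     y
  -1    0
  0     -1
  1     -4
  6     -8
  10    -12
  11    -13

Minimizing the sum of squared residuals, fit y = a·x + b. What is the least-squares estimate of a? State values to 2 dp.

Normal-equation sums: Σx·x = 259, Σx = 27, Σ1 = 6.
Right-hand side: Σx·y = -315, Σy = -38.
So MᵀM·[a, b]ᵀ = Mᵀy: [[259, 27]; [27, 6]]·[a, b]ᵀ = [-315, -38]ᵀ.
det = 259·6 − 27² = 825.
a = ((-315)·6 − 27·(-38))/825 = -288/275; b = (259·(-38) − 27·(-315))/825 = -1337/825.

a = -1.05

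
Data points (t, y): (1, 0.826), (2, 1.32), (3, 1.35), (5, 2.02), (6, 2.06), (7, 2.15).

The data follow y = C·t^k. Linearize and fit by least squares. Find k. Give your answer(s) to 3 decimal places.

k = 0.493

Taking logs, ln y = k·ln t + ln C, so regress ln y on ln t.
Sums: Σln t = 7.1389, Σ(ln t)² = 11.2747, Σln y = 2.5778, Σln t·ln y = 4.4382.
Normal system: [[11.2747, 7.1389]; [7.1389, 6]]·[k, ln C]ᵀ = [4.4382, 2.5778]ᵀ.
Slope k = (n·Σln t·ln y − Σln t·Σln y)/(n·Σ(ln t)² − (Σln t)²) = (6·4.4382 − 7.1389·2.5778)/16.6845 = 0.49304; ln C = (Σln y − k·Σln t)/n = -0.15698.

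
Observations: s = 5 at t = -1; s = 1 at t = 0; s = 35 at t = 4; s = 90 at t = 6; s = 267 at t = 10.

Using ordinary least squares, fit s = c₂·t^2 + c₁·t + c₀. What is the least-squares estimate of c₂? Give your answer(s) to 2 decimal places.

c₂ = 2.95

MᵀM·[c₂, c₁, c₀]ᵀ = Mᵀs reads: 11553·c₂ + 1279·c₁ + 153·c₀ = 30505;  1279·c₂ + 153·c₁ + 19·c₀ = 3345;  153·c₂ + 19·c₁ + 5·c₀ = 398.
Row-reducing yields c₂ = 252919/85684, c₁ = -240245/85684, c₀ = -1486/21421.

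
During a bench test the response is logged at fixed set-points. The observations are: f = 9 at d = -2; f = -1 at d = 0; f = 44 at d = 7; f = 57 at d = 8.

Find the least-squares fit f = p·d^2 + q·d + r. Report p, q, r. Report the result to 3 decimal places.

p = 1.166, q = -2.042, r = -0.228

Forming XᵀX = [[6513, 847, 117]; [847, 117, 13]; [117, 13, 4]] and Xᵀf = [5840, 746, 109]ᵀ gives XᵀX·[p, q, r]ᵀ = Xᵀf.
Solving the 3×3 system (Gaussian elimination) gives p = 15369/13178, q = -26903/13178, r = -1504/6589.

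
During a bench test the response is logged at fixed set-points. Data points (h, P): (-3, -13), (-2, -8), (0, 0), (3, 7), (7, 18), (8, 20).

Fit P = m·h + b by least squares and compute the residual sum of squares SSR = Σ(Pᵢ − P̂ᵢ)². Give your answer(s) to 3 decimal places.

With design matrix X, XᵀX = [[135, 13]; [13, 6]] and XᵀP = [362, 24]ᵀ.
Eliminating b: 6·(row 1) − 13·(row 2) gives 641·m = 6·362 − 13·24 = 1860, so m = 1860/641.
Then b = (24 − 13·(1860/641))/6 = -1466/641.
Residuals: -1287/641, 58/641, 1466/641, 373/641, -16/641, -594/641; SSR = 6710/641.

SSR = 10.468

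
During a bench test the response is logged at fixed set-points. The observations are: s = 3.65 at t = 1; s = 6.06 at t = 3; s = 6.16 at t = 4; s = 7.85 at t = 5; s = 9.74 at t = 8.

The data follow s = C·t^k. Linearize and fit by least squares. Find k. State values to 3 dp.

k = 0.465

Linearized form: ln s = k·ln t + ln C. From the 5 transformed points,
Σln t = 6.1738, Σ(ln t)² = 10.0431, Σln s = 9.2513, Σln t·ln s = 12.5493.
Equations: 10.0431·k + 6.1738·ln C = 12.5493;  6.1738·k + 5·ln C = 9.2513.
Solving (det = 12.1000): k = 0.46540, ln C = 1.27559.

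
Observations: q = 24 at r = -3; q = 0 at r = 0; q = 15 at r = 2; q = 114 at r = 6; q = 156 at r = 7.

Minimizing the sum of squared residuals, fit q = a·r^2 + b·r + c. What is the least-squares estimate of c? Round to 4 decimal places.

c = 0.2193

XᵀX·[a, b, c]ᵀ = Xᵀq reads: 3794·a + 540·b + 98·c = 12024;  540·a + 98·b + 12·c = 1734;  98·a + 12·b + 5·c = 309.
Row-reducing yields a = 46031/15301, b = 16683/15301, c = 305/1391.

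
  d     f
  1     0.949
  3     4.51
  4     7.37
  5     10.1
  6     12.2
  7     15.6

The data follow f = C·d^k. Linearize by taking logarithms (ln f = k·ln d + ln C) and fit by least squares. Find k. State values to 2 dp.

Let Y = ln f. Fitting Y = k·ln d + ln C by least squares:
Σln d = 7.8320, Σ(ln d)² = 12.7160, Σln f = 11.0126, Σln d·ln f = 17.9736.
Normal system: [[12.7160, 7.8320]; [7.8320, 6]]·[k, ln C]ᵀ = [17.9736, 11.0126]ᵀ.
Δ = 12.7160·6 − (7.8320)² = 14.9557; k = (17.9736·6 − 7.8320·11.0126)/14.9557 = 1.44366, ln C = (12.7160·11.0126 − 7.8320·17.9736)/14.9557 = -0.04903.

k = 1.44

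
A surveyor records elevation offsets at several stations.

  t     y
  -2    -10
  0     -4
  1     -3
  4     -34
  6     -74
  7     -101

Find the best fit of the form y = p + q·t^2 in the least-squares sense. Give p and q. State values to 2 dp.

p = -2.23, q = -2.01

Setting ∂/∂p … = 0 gives: 6·p + 106·q = -226;  106·p + 3970·q = -8200.
(Σ1 = 6, Σt^2 = 106, Σt^2·t^2 = 3970, Σy = -226, Σt^2·y = -8200.)
det = 6·3970 − 106² = 12584.
p = ((-226)·3970 − 106·(-8200))/12584 = -7005/3146; q = (6·(-8200) − 106·(-226))/12584 = -6311/3146.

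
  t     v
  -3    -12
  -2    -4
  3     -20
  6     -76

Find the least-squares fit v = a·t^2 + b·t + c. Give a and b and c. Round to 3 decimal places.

a = -1.923, b = -1.325, c = 1.208

AᵀA·[a, b, c]ᵀ = Aᵀv reads: 1474·a + 208·b + 58·c = -3040;  208·a + 58·b + 4·c = -472;  58·a + 4·b + 4·c = -112.
(Σt^2·t^2 = 1474, Σt^2·t = 208, Σt^2 = 58, Σt·t = 58, Σt = 4, Σ1 = 4, Σt^2·v = -3040, Σt·v = -472, Σv = -112.)
Inverting the 3×3 Gram matrix, [a, b, c]ᵀ = [-1248/649, -860/649, 784/649]ᵀ.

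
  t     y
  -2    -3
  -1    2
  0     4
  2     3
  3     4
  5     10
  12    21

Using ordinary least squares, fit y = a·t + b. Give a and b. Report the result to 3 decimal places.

Setting ∂/∂a … = 0 gives: 187·a + 19·b = 324;  19·a + 7·b = 41.
Eliminating b: 7·(row 1) − 19·(row 2) gives 948·a = 7·324 − 19·41 = 1489, so a = 1489/948.
Then b = (41 − 19·(1489/948))/7 = 1511/948.

a = 1.571, b = 1.594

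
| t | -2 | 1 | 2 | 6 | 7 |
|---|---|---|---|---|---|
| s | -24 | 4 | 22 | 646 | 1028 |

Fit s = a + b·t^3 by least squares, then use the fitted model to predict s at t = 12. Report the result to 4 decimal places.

ŝ = 5177.7664

Forming AᵀA = [[5, 560]; [560, 164434]] and Aᵀs = [1676, 492512]ᵀ gives AᵀA·[a, b]ᵀ = Aᵀs.
Determinant 5·164434 − 560² = 508570.
a = (1676·164434 − 560·492512)/508570 = -107668/254285; b = (5·492512 − 560·1676)/508570 = 152400/50857.
At t = 12: ŝ = (-107668/254285)·(1) + (152400/50857)·(1728) = 1316628332/254285.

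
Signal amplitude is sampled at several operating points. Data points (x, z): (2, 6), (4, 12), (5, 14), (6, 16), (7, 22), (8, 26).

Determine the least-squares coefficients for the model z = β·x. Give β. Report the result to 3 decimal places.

The normal system AᵀA·[β]ᵀ = Aᵀz is [[194]]·[β]ᵀ = [588]ᵀ.
β = 588/194 = 3.03093.

β = 3.031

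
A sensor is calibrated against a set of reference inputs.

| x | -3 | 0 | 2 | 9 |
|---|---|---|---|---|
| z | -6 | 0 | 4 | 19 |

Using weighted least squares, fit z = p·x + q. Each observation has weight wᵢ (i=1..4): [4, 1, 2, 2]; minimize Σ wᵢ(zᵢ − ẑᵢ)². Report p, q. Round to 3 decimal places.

AᵀWA·[p, q]ᵀ = AᵀWz reads: 206·p + 10·q = 430;  10·p + 9·q = 22.
Determinant 206·9 − 10² = 1754.
p = (430·9 − 10·22)/1754 = 1825/877; q = (206·22 − 10·430)/1754 = 116/877.

p = 2.081, q = 0.132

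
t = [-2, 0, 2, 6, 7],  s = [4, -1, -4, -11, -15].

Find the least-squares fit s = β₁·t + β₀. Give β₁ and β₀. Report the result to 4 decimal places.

β₁ = -1.9730, β₀ = -0.2703

The normal equations are: 93·β₁ + 13·β₀ = -187;  13·β₁ + 5·β₀ = -27.
(Σt·t = 93, Σt = 13, Σ1 = 5, Σt·s = -187, Σs = -27.)
Δ = 93·5 − 13² = 296.
β₁ = ((-187)·5 − 13·(-27))/296 = -73/37; β₀ = (93·(-27) − 13·(-187))/296 = -10/37.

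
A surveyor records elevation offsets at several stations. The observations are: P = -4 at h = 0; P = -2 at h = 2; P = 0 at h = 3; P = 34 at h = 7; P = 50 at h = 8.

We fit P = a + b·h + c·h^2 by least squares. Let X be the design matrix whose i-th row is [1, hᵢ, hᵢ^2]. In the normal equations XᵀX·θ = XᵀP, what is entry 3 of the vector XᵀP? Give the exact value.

4858

Entry 3 ↔ basis h^2, so (XᵀP)_{3} = Σᵢ (h^2)·Pᵢ = (0)·(-4) + (4)·(-2) + (9)·(0) + (49)·(34) + (64)·(50) = 4858.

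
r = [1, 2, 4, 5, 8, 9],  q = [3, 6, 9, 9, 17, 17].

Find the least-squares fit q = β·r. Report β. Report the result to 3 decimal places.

β = 2.016

With design matrix A, AᵀA = [[191]] and Aᵀq = [385]ᵀ.
Hence β = 385 / 191 ≈ 2.01571.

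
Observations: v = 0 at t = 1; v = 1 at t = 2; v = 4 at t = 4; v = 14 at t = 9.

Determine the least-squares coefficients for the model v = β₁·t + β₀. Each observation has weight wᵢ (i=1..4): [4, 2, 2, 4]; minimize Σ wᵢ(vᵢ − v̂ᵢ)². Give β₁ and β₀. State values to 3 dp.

β₁ = 1.780, β₀ = -2.215

Sums needed: Σwᵢ·t·t = 368, Σwᵢ·t = 52, Σwᵢ·1 = 12.
For MᵀWv: Σwᵢ·t·v = 540, Σwᵢ·v = 66.
Normal equations: [[368, 52]; [52, 12]]·[β₁, β₀]ᵀ = [540, 66]ᵀ.
det = 368·12 − 52² = 1712.
β₁ = (540·12 − 52·66)/1712 = 381/214; β₀ = (368·66 − 52·540)/1712 = -237/107.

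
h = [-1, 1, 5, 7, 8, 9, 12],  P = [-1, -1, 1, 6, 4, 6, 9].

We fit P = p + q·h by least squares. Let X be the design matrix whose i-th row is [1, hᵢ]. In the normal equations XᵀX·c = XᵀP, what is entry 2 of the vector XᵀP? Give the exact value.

241

Entry 2 ↔ basis h, so (XᵀP)_{2} = Σᵢ (h)·Pᵢ = (-1)·(-1) + (1)·(-1) + (5)·(1) + (7)·(6) + (8)·(4) + (9)·(6) + (12)·(9) = 241.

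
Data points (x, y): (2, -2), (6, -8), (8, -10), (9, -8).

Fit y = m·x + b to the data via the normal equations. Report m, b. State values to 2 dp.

The normal equations are: 185·m + 25·b = -204;  25·m + 4·b = -28.
(Σx·x = 185, Σx = 25, Σ1 = 4, Σx·y = -204, Σy = -28.)
Eliminating b: 4·(row 1) − 25·(row 2) gives 115·m = 4·(-204) − 25·(-28) = -116, so m = -116/115.
Then b = ((-28) − 25·(-116/115))/4 = -16/23.

m = -1.01, b = -0.70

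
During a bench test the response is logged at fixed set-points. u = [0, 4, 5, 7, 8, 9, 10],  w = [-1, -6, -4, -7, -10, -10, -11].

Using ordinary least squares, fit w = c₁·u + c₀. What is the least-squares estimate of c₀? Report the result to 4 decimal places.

Sums needed: Σu·u = 335, Σu = 43, Σ1 = 7.
Moment sums: Σu·w = -373, Σw = -49.
MᵀM·[c₁, c₀]ᵀ = Mᵀw becomes [[335, 43]; [43, 7]]·[c₁, c₀]ᵀ = [-373, -49]ᵀ.
Determinant 335·7 − 43² = 496.
c₁ = ((-373)·7 − 43·(-49))/496 = -63/62; c₀ = (335·(-49) − 43·(-373))/496 = -47/62.

c₀ = -0.7581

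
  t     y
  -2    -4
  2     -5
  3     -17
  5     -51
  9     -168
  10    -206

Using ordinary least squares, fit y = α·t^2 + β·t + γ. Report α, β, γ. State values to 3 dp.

From the data, Σt^2·t^2 = 17299, Σt^2·t = 1881, Σt^2 = 223, Σt·t = 223, Σt = 27, Σ1 = 6.
Moment sums: Σt^2·y = -35672, Σt·y = -3880, Σy = -451.
So XᵀX·[α, β, γ]ᵀ = Xᵀy: [[17299, 1881, 223]; [1881, 223, 27]; [223, 27, 6]]·[α, β, γ]ᵀ = [-35672, -3880, -451]ᵀ.
Solving the 3×3 system (Gaussian elimination) gives α = -886603/433780, β = -48701/86756, γ = 1363/410.

α = -2.044, β = -0.561, γ = 3.324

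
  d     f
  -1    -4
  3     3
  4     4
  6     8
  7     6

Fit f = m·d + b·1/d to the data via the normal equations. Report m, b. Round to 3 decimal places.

m = 0.944, b = 2.840

The normal system XᵀX·[m, b]ᵀ = Xᵀf is [[111, 5]; [5, 8621/7056]]·[m, b]ᵀ = [119, 172/21]ᵀ.
Δ = 111·(8621/7056) − 5² = 260177/2352.
m = (119·(8621/7056) − 5·(172/21))/(260177/2352) = 736939/780531; b = (111·(172/21) − 5·119)/(260177/2352) = 738864/260177.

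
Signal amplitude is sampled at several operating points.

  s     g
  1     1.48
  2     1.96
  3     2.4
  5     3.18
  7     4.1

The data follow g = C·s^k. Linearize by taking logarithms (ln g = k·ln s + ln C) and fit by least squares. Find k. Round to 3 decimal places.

Let Y = ln g. Fitting Y = k·ln s + ln C by least squares:
XᵀX = [[8.0643, 5.3471]; [5.3471, 5]], rhs = [6.0358, 4.5083]ᵀ  (here Σln s = 5.3471, Σ(ln s)² = 8.0643, Σln g = 4.5083, Σln s·ln g = 6.0358).
Slope k = (n·Σln s·ln g − Σln s·Σln g)/(n·Σ(ln s)² − (Σln s)²) = (5·6.0358 − 5.3471·4.5083)/11.7297 = 0.51772; ln C = (Σln g − k·Σln s)/n = 0.34801.

k = 0.518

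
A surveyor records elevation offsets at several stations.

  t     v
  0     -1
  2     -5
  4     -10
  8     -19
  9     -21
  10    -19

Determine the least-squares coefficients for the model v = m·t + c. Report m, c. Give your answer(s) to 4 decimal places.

m = -2.0180, c = -1.4012

Compute the Gram sums: Σt·t = 265, Σt = 33, Σ1 = 6.
And Σt·v = -581, Σv = -75.
So AᵀA·[m, c]ᵀ = Aᵀv: [[265, 33]; [33, 6]]·[m, c]ᵀ = [-581, -75]ᵀ.
det = 265·6 − 33² = 501.
m = ((-581)·6 − 33·(-75))/501 = -337/167; c = (265·(-75) − 33·(-581))/501 = -234/167.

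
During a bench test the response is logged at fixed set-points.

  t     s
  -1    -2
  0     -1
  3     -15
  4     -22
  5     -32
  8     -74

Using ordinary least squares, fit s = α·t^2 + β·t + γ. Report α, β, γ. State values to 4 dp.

Forming MᵀM = [[5059, 727, 115]; [727, 115, 19]; [115, 19, 6]] and Mᵀs = [-6025, -883, -146]ᵀ gives MᵀM·[α, β, γ]ᵀ = Mᵀs.
Solving the 3×3 system (Gaussian elimination) gives α = -3471/3556, β = -4313/3556, γ = -1586/889.

α = -0.9761, β = -1.2129, γ = -1.7840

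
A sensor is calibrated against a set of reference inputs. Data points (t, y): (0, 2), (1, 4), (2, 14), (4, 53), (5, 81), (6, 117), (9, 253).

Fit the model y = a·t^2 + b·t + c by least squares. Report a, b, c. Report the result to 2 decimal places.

From the data, Σt^2·t^2 = 8755, Σt^2·t = 1143, Σt^2 = 163, Σt·t = 163, Σt = 27, Σ1 = 7.
For Aᵀy: Σt^2·y = 27638, Σt·y = 3628, Σy = 524.
AᵀA·[a, b, c]ᵀ = Aᵀy becomes [[8755, 1143, 163]; [1143, 163, 27]; [163, 27, 7]]·[a, b, c]ᵀ = [27638, 3628, 524]ᵀ.
Inverting the 3×3 Gram matrix, [a, b, c]ᵀ = [3423/1142, 634/571, 889/1142]ᵀ.

a = 3.00, b = 1.11, c = 0.78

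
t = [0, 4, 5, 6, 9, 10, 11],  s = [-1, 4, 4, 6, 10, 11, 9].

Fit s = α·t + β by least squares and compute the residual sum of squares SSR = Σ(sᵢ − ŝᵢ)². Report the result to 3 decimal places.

Normal-equation sums: Σt·t = 379, Σt = 45, Σ1 = 7.
Moment sums: Σt·s = 371, Σs = 43.
So AᵀA·[α, β]ᵀ = Aᵀs: [[379, 45]; [45, 7]]·[α, β]ᵀ = [371, 43]ᵀ.
Determinant 379·7 − 45² = 628.
α = (371·7 − 45·43)/628 = 331/314; β = (379·43 − 45·371)/628 = -199/314.
Residuals: -115/314, 131/314, -100/157, 97/314, 180/157, 343/314, -308/157; SSR = 1125/157.

SSR = 7.166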